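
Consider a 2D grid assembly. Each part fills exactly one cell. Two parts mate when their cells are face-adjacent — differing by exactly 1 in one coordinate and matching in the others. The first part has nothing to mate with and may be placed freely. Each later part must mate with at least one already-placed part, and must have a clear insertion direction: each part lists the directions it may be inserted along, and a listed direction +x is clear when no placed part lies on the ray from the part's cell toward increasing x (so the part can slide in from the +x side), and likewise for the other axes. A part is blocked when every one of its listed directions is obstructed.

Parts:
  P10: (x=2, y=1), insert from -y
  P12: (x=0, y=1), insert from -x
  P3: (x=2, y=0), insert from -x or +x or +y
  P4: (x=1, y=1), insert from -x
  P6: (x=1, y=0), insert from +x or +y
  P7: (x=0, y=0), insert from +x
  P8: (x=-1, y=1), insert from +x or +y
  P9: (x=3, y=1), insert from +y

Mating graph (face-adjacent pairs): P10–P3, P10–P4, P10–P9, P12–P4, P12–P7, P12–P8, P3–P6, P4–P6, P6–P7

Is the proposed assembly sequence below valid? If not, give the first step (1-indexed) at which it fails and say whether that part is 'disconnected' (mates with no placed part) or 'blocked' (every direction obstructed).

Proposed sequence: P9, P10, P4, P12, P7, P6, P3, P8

1. P9@(3, 1) [+y clear] — {P9}
2. P10@(2, 1) [-y clear] — {P10, P9}
3. P4@(1, 1) [-x clear] — {P10, P4, P9}
4. P12@(0, 1) [-x clear] — {P10, P12, P4, P9}
5. P7@(0, 0) [+x clear] — {P10, P12, P4, P7, P9}
6. P6@(1, 0) [+x clear] — {P10, P12, P4, P6, P7, P9}
7. P3@(2, 0) [+x clear] — {P10, P12, P3, P4, P6, P7, P9}
8. P8@(-1, 1) [+y clear] — {P10, P12, P3, P4, P6, P7, P8, P9}

Valid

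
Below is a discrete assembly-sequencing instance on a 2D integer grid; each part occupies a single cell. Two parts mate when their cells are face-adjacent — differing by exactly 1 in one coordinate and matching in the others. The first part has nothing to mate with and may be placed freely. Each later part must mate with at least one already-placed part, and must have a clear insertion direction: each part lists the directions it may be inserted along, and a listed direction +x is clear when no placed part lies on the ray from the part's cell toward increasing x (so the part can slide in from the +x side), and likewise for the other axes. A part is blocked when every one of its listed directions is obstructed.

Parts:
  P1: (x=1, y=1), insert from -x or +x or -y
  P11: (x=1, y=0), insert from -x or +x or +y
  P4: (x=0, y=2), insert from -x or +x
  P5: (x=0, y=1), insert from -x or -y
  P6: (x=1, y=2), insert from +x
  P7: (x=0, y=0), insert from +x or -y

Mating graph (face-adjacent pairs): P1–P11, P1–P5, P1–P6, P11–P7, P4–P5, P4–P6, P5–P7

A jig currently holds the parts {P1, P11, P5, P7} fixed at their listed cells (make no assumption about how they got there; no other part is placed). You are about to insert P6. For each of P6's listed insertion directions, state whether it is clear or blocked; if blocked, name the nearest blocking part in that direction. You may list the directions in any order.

+x: ray from P6(1, 2) has no placed part ⇒ clear

+x: clear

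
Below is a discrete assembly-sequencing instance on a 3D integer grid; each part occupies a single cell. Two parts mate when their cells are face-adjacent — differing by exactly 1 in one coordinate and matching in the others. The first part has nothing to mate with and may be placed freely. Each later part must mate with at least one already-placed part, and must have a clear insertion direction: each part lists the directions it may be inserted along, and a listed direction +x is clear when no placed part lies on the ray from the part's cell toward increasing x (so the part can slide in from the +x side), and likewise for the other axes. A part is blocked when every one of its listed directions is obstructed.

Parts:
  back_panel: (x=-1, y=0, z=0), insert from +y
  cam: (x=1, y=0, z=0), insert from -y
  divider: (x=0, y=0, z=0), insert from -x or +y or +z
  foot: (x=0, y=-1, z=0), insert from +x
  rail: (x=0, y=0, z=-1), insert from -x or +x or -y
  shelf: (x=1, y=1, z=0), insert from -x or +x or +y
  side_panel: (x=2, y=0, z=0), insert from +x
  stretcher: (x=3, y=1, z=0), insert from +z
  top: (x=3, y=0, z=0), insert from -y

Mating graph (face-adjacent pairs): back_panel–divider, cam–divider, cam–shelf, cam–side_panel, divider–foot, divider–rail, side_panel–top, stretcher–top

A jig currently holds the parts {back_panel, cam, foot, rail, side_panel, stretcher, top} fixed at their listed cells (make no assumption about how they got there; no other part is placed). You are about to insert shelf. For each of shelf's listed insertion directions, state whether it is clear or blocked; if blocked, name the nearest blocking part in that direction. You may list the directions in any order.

-x: ray from shelf(1, 1, 0) has no placed part ⇒ clear
+x: nearest on ray is stretcher@(3, 1, 0) ⇒ blocked
+y: ray from shelf(1, 1, 0) has no placed part ⇒ clear

+x: blocked by stretcher; +y: clear; -x: clear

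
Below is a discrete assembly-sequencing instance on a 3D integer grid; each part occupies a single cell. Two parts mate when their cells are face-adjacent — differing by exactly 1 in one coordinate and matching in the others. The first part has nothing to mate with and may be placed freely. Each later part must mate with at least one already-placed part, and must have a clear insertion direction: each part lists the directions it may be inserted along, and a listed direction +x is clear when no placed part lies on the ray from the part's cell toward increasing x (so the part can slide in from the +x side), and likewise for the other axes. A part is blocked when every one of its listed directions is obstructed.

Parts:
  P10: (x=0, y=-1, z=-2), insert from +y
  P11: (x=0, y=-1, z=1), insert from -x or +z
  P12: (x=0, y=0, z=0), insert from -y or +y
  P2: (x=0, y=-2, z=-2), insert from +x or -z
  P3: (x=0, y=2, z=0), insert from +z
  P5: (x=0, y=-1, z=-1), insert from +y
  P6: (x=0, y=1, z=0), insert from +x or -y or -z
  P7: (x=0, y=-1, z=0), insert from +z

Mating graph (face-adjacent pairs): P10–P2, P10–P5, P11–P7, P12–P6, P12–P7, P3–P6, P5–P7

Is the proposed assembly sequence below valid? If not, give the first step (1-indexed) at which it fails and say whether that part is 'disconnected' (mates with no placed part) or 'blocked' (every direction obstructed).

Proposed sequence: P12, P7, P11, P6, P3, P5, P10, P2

1. P12@(0, 0, 0) [-y clear] — {P12}
2. P7@(0, -1, 0) [+z clear] — {P12, P7}
3. P11@(0, -1, 1) [-x clear] — {P11, P12, P7}
4. P6@(0, 1, 0) [+x clear] — {P11, P12, P6, P7}
5. P3@(0, 2, 0) [+z clear] — {P11, P12, P3, P6, P7}
6. P5@(0, -1, -1) [+y clear] — {P11, P12, P3, P5, P6, P7}
7. P10@(0, -1, -2) [+y clear] — {P10, P11, P12, P3, P5, P6, P7}
8. P2@(0, -2, -2) [+x clear] — {P10, P11, P12, P2, P3, P5, P6, P7}

Valid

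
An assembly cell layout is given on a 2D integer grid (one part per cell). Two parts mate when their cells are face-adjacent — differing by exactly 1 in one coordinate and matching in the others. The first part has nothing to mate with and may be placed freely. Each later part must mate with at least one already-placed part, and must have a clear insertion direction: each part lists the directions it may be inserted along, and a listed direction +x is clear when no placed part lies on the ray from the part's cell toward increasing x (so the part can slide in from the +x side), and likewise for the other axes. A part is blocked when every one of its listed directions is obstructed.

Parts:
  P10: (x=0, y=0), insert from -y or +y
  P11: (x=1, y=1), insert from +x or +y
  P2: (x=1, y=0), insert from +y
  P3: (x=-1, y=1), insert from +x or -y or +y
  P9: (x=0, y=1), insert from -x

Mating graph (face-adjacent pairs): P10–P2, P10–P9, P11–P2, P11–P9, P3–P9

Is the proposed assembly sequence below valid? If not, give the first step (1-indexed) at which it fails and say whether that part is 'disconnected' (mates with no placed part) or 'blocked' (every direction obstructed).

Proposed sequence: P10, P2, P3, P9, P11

1. P10@(0, 0) [-y clear] — {P10}
2. P2@(1, 0) [+y clear] — {P10, P2}
3. P3@(-1, 1) — no placed neighbour ⇒ disconnected

Invalid at step 3 (disconnected)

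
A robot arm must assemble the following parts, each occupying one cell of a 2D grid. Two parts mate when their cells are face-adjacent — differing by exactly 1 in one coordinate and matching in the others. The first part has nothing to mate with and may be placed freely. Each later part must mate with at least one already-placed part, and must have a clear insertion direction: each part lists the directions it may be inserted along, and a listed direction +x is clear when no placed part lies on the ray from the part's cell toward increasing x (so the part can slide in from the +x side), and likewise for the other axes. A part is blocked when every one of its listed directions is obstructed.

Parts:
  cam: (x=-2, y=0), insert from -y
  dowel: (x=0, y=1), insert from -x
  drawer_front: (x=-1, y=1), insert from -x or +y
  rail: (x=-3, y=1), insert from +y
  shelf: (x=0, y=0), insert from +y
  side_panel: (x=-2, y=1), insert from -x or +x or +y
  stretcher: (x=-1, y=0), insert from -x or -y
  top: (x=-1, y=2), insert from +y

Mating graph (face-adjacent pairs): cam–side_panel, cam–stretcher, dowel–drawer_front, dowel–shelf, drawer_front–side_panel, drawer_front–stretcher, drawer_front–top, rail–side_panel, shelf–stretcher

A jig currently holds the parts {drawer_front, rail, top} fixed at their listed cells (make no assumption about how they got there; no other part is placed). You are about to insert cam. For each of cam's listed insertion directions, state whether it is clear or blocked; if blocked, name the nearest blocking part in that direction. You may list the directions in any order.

-y: clear

-y: ray from cam(-2, 0) has no placed part ⇒ clear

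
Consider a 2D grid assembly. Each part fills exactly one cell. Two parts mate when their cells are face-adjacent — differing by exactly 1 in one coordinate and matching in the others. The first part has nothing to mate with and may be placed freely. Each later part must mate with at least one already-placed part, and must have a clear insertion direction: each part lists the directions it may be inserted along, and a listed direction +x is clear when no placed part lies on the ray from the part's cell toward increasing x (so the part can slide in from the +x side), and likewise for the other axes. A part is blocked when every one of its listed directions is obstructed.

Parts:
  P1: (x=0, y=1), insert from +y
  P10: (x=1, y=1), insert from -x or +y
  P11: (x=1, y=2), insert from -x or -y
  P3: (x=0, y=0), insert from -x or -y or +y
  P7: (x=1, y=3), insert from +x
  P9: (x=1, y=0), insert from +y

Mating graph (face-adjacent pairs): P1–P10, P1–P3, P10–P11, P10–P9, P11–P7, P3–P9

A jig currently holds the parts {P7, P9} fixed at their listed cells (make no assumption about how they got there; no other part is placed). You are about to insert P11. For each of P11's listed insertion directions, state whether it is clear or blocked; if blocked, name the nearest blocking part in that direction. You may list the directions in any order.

-x: ray from P11(1, 2) has no placed part ⇒ clear
-y: nearest on ray is P9@(1, 0) ⇒ blocked

-x: clear; -y: blocked by P9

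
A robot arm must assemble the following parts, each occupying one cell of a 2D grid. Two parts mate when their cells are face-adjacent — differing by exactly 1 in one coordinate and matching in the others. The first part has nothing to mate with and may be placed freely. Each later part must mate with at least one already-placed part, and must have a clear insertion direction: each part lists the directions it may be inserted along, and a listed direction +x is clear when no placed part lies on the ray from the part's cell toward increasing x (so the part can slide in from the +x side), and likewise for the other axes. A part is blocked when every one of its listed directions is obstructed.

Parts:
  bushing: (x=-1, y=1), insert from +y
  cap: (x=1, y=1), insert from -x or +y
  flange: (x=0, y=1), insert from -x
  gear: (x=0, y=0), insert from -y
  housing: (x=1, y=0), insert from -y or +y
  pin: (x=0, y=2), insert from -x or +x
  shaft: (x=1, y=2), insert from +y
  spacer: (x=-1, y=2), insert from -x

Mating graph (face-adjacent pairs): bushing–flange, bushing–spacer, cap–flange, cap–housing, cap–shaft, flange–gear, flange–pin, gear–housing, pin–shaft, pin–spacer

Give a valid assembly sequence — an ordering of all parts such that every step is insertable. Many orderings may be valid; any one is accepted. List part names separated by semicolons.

gear; housing; flange; bushing; spacer; pin; cap; shaft

1. gear@(0, 0) [-y clear] — {gear}
2. housing@(1, 0) [-y clear] — {gear, housing}
3. flange@(0, 1) [-x clear] — {flange, gear, housing}
4. bushing@(-1, 1) [+y clear] — {bushing, flange, gear, housing}
5. spacer@(-1, 2) [-x clear] — {bushing, flange, gear, housing, spacer}
6. pin@(0, 2) [+x clear] — {bushing, flange, gear, housing, pin, spacer}
7. cap@(1, 1) [+y clear] — {bushing, cap, flange, gear, housing, pin, spacer}
8. shaft@(1, 2) [+y clear] — {bushing, cap, flange, gear, housing, pin, shaft, spacer}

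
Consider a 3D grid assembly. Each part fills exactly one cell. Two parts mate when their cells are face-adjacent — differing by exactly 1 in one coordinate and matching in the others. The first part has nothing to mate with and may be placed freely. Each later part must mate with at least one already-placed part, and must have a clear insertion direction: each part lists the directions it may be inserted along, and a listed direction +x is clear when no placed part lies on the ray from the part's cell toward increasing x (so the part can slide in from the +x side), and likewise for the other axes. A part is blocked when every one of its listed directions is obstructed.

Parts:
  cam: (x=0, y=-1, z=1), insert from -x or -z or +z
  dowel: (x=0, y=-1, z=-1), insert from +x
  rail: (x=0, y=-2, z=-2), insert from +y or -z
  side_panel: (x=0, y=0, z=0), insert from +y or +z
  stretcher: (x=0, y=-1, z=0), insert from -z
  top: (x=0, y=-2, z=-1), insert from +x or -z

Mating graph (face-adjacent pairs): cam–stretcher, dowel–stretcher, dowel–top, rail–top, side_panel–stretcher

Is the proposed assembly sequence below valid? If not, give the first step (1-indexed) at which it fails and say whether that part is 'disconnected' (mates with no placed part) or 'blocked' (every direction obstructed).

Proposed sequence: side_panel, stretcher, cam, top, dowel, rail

Invalid at step 4 (disconnected)

1. side_panel@(0, 0, 0) [+y clear] — {side_panel}
2. stretcher@(0, -1, 0) [-z clear] — {side_panel, stretcher}
3. cam@(0, -1, 1) [-x clear] — {cam, side_panel, stretcher}
4. top@(0, -2, -1) — no placed neighbour ⇒ disconnected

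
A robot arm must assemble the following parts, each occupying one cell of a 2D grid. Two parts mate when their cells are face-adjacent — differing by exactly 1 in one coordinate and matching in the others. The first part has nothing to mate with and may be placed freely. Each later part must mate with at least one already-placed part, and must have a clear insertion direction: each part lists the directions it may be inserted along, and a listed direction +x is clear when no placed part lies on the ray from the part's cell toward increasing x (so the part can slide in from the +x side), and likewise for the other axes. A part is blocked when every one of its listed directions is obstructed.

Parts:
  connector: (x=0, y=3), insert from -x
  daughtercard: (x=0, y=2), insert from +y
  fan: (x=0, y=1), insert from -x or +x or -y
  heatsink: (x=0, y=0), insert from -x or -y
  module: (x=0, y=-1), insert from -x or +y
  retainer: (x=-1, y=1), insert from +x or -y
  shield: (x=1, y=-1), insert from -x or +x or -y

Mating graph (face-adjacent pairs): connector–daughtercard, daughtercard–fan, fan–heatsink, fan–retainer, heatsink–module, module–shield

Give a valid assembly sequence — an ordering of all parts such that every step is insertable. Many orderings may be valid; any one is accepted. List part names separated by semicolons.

1. heatsink@(0, 0) [-x clear] — {heatsink}
2. fan@(0, 1) [-x clear] — {fan, heatsink}
3. daughtercard@(0, 2) [+y clear] — {daughtercard, fan, heatsink}
4. module@(0, -1) [-x clear] — {daughtercard, fan, heatsink, module}
5. retainer@(-1, 1) [-y clear] — {daughtercard, fan, heatsink, module, retainer}
6. connector@(0, 3) [-x clear] — {connector, daughtercard, fan, heatsink, module, retainer}
7. shield@(1, -1) [+x clear] — {connector, daughtercard, fan, heatsink, module, retainer, shield}

heatsink; fan; daughtercard; module; retainer; connector; shield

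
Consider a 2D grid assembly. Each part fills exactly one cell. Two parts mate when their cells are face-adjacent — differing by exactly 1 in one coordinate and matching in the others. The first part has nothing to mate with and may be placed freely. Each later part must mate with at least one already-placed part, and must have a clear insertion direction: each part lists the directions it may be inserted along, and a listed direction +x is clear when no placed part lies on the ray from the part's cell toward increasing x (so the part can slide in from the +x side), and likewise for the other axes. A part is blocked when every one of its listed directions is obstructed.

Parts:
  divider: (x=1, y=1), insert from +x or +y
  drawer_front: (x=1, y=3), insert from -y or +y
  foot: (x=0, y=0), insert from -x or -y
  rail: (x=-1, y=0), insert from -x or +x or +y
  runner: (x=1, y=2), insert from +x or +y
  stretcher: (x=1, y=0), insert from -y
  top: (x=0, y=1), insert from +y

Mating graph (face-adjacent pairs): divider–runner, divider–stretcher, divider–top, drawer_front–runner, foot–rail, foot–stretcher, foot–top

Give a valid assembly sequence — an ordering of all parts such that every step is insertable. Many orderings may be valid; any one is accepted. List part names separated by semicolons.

top; divider; stretcher; runner; drawer_front; foot; rail

1. top@(0, 1) [+y clear] — {top}
2. divider@(1, 1) [+x clear] — {divider, top}
3. stretcher@(1, 0) [-y clear] — {divider, stretcher, top}
4. runner@(1, 2) [+x clear] — {divider, runner, stretcher, top}
5. drawer_front@(1, 3) [+y clear] — {divider, drawer_front, runner, stretcher, top}
6. foot@(0, 0) [-x clear] — {divider, drawer_front, foot, runner, stretcher, top}
7. rail@(-1, 0) [-x clear] — {divider, drawer_front, foot, rail, runner, stretcher, top}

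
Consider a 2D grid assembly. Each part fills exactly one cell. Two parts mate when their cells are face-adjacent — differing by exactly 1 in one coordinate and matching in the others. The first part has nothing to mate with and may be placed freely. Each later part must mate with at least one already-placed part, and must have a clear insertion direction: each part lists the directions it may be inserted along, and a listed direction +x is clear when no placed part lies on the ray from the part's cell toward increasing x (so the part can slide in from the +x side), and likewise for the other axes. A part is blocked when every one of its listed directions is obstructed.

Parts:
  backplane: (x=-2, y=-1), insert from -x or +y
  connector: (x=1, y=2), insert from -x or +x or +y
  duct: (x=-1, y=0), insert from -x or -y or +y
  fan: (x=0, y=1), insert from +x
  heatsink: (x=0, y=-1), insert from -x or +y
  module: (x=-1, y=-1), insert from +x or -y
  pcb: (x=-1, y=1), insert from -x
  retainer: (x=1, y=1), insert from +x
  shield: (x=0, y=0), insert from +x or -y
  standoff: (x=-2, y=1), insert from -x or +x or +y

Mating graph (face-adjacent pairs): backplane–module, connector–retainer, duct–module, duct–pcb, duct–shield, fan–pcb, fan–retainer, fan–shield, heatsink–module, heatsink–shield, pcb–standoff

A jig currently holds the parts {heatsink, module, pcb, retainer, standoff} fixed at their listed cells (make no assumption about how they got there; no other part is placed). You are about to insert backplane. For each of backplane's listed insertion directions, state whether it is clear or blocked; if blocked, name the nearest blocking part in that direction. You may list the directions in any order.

-x: ray from backplane(-2, -1) has no placed part ⇒ clear
+y: nearest on ray is standoff@(-2, 1) ⇒ blocked

+y: blocked by standoff; -x: clear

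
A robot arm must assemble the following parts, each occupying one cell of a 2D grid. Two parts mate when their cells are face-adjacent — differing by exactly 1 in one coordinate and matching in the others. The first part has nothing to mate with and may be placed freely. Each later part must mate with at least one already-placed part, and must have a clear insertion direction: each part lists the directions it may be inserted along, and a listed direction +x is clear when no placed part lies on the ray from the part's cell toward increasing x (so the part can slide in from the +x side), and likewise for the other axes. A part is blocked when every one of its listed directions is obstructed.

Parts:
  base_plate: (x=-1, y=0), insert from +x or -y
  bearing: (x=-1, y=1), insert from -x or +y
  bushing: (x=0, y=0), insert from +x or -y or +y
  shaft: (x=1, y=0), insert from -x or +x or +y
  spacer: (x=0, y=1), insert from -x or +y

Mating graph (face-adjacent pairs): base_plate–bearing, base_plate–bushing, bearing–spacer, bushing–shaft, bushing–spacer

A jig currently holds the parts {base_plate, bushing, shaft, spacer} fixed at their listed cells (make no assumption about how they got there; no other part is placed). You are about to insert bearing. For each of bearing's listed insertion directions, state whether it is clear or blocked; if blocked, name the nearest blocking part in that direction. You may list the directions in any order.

+y: clear; -x: clear

-x: ray from bearing(-1, 1) has no placed part ⇒ clear
+y: ray from bearing(-1, 1) has no placed part ⇒ clear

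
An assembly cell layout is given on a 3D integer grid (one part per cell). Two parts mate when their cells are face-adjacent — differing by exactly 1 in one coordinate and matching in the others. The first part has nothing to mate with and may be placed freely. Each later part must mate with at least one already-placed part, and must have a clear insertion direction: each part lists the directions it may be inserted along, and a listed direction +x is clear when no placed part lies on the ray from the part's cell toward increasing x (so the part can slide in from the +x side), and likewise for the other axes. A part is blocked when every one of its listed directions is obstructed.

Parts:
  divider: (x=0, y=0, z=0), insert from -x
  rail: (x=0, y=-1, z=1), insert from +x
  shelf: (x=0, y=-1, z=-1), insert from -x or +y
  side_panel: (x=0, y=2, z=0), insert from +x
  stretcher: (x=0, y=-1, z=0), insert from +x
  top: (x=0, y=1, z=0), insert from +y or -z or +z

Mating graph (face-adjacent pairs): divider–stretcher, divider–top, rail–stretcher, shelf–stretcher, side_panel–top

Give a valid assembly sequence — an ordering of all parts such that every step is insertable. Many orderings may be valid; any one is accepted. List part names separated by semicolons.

shelf; stretcher; divider; rail; top; side_panel

1. shelf@(0, -1, -1) [-x clear] — {shelf}
2. stretcher@(0, -1, 0) [+x clear] — {shelf, stretcher}
3. divider@(0, 0, 0) [-x clear] — {divider, shelf, stretcher}
4. rail@(0, -1, 1) [+x clear] — {divider, rail, shelf, stretcher}
5. top@(0, 1, 0) [+y clear] — {divider, rail, shelf, stretcher, top}
6. side_panel@(0, 2, 0) [+x clear] — {divider, rail, shelf, side_panel, stretcher, top}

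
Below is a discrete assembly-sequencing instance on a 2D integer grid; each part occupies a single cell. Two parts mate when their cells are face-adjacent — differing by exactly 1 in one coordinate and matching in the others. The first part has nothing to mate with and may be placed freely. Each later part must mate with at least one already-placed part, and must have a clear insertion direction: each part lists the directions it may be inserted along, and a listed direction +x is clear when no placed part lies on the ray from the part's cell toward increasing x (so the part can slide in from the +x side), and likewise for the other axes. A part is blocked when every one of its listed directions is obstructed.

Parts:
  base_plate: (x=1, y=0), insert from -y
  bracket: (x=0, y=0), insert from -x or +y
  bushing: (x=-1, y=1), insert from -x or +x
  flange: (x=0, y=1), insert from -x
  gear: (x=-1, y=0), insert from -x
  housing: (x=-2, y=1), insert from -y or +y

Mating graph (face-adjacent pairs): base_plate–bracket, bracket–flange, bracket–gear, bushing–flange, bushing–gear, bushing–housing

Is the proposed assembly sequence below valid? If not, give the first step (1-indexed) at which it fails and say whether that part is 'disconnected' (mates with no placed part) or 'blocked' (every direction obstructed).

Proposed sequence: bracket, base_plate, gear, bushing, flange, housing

1. bracket@(0, 0) [-x clear] — {bracket}
2. base_plate@(1, 0) [-y clear] — {base_plate, bracket}
3. gear@(-1, 0) [-x clear] — {base_plate, bracket, gear}
4. bushing@(-1, 1) [-x clear] — {base_plate, bracket, bushing, gear}
5. flange@(0, 1) — -x all obstructed ⇒ blocked

Invalid at step 5 (blocked)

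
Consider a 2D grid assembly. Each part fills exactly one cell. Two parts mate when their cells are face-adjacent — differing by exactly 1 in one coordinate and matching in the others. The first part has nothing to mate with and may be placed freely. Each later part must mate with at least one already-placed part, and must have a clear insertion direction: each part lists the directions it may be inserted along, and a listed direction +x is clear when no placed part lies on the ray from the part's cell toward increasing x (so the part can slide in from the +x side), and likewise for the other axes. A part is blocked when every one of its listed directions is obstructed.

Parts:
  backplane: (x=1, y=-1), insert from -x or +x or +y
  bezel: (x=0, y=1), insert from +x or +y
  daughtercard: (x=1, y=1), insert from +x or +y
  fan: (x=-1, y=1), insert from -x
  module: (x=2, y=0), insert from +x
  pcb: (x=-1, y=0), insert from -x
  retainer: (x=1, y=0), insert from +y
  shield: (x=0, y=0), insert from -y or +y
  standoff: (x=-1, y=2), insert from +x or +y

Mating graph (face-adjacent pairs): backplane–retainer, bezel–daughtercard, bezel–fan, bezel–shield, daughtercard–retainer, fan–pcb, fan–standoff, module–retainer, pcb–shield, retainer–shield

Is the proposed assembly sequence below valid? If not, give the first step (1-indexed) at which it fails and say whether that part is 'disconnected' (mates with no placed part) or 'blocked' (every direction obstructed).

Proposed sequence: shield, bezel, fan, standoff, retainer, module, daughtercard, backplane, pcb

Valid

1. shield@(0, 0) [-y clear] — {shield}
2. bezel@(0, 1) [+x clear] — {bezel, shield}
3. fan@(-1, 1) [-x clear] — {bezel, fan, shield}
4. standoff@(-1, 2) [+x clear] — {bezel, fan, shield, standoff}
5. retainer@(1, 0) [+y clear] — {bezel, fan, retainer, shield, standoff}
6. module@(2, 0) [+x clear] — {bezel, fan, module, retainer, shield, standoff}
7. daughtercard@(1, 1) [+x clear] — {bezel, daughtercard, fan, module, retainer, shield, standoff}
8. backplane@(1, -1) [-x clear] — {backplane, bezel, daughtercard, fan, module, retainer, shield, standoff}
9. pcb@(-1, 0) [-x clear] — {backplane, bezel, daughtercard, fan, module, pcb, retainer, shield, standoff}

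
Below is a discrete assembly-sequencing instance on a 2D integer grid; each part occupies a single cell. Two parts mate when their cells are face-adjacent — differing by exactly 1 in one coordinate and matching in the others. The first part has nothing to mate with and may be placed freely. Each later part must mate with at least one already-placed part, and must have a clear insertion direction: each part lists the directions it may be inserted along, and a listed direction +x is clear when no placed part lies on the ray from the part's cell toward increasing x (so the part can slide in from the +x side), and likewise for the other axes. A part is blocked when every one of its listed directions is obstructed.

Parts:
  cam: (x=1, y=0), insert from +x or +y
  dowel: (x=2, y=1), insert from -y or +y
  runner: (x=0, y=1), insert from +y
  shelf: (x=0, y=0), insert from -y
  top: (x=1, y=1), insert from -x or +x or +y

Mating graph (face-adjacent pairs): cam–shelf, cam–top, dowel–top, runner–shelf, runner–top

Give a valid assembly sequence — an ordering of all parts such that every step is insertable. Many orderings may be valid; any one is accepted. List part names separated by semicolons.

cam; shelf; runner; top; dowel

1. cam@(1, 0) [+x clear] — {cam}
2. shelf@(0, 0) [-y clear] — {cam, shelf}
3. runner@(0, 1) [+y clear] — {cam, runner, shelf}
4. top@(1, 1) [+x clear] — {cam, runner, shelf, top}
5. dowel@(2, 1) [-y clear] — {cam, dowel, runner, shelf, top}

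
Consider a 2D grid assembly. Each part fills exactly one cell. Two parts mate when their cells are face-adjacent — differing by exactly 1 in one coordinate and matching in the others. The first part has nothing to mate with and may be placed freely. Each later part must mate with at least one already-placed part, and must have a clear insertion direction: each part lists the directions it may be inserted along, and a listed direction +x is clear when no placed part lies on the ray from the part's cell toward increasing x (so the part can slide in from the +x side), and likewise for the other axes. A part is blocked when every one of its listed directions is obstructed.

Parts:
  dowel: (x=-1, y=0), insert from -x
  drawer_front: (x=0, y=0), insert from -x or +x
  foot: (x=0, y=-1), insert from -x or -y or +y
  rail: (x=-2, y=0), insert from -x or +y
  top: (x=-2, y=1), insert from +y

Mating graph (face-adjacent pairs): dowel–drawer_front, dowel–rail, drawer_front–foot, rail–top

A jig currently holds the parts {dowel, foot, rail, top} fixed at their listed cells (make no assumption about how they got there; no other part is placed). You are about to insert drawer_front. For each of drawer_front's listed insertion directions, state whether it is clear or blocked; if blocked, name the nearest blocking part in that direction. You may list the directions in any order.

-x: nearest on ray is dowel@(-1, 0) ⇒ blocked
+x: ray from drawer_front(0, 0) has no placed part ⇒ clear

+x: clear; -x: blocked by dowel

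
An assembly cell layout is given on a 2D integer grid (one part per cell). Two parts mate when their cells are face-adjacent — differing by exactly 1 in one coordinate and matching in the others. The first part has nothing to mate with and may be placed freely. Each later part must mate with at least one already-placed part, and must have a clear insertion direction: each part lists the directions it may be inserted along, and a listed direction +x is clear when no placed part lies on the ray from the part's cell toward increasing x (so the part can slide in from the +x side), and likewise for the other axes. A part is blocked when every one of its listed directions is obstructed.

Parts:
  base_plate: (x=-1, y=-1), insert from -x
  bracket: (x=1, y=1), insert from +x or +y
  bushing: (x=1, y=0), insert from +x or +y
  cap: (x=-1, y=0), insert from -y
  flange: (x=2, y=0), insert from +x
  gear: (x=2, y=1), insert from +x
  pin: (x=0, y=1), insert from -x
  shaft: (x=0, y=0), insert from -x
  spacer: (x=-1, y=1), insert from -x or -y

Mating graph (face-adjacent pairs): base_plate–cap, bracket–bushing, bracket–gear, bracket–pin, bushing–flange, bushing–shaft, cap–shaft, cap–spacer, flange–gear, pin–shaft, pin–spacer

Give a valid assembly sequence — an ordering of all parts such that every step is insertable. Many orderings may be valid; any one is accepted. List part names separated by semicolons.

1. gear@(2, 1) [+x clear] — {gear}
2. bracket@(1, 1) [+y clear] — {bracket, gear}
3. bushing@(1, 0) [+x clear] — {bracket, bushing, gear}
4. shaft@(0, 0) [-x clear] — {bracket, bushing, gear, shaft}
5. cap@(-1, 0) [-y clear] — {bracket, bushing, cap, gear, shaft}
6. base_plate@(-1, -1) [-x clear] — {base_plate, bracket, bushing, cap, gear, shaft}
7. pin@(0, 1) [-x clear] — {base_plate, bracket, bushing, cap, gear, pin, shaft}
8. spacer@(-1, 1) [-x clear] — {base_plate, bracket, bushing, cap, gear, pin, shaft, spacer}
9. flange@(2, 0) [+x clear] — {base_plate, bracket, bushing, cap, flange, gear, pin, shaft, spacer}

gear; bracket; bushing; shaft; cap; base_plate; pin; spacer; flange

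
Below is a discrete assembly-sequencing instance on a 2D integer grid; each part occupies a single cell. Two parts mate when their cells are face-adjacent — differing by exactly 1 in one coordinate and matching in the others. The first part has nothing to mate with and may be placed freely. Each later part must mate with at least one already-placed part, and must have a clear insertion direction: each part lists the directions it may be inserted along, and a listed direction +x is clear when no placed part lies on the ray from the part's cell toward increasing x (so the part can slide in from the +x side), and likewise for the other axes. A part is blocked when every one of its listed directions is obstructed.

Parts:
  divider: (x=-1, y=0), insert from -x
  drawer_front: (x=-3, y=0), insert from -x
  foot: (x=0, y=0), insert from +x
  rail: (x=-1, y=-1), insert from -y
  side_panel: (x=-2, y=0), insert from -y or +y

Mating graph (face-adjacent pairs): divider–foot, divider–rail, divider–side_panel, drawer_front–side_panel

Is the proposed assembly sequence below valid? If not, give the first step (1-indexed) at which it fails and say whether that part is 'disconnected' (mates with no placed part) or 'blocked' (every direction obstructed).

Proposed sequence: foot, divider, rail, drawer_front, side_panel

1. foot@(0, 0) [+x clear] — {foot}
2. divider@(-1, 0) [-x clear] — {divider, foot}
3. rail@(-1, -1) [-y clear] — {divider, foot, rail}
4. drawer_front@(-3, 0) — no placed neighbour ⇒ disconnected

Invalid at step 4 (disconnected)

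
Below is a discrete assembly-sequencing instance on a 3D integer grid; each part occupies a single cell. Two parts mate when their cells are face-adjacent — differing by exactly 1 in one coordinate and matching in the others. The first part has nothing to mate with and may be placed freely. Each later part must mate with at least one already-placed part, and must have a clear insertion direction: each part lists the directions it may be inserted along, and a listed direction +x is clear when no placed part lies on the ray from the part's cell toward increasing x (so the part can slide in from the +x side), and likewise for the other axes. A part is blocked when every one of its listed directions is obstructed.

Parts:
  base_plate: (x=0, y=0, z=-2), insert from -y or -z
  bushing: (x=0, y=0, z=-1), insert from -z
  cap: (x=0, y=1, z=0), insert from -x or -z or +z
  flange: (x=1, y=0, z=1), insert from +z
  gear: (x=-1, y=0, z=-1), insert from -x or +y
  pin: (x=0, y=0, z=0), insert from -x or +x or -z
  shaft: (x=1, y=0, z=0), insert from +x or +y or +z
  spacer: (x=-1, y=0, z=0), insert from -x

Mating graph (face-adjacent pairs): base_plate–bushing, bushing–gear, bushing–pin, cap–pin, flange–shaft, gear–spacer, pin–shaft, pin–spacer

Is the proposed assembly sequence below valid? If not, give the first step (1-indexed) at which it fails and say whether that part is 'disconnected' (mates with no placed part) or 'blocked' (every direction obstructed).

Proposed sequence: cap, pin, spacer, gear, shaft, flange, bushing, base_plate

Valid

1. cap@(0, 1, 0) [-x clear] — {cap}
2. pin@(0, 0, 0) [-x clear] — {cap, pin}
3. spacer@(-1, 0, 0) [-x clear] — {cap, pin, spacer}
4. gear@(-1, 0, -1) [-x clear] — {cap, gear, pin, spacer}
5. shaft@(1, 0, 0) [+x clear] — {cap, gear, pin, shaft, spacer}
6. flange@(1, 0, 1) [+z clear] — {cap, flange, gear, pin, shaft, spacer}
7. bushing@(0, 0, -1) [-z clear] — {bushing, cap, flange, gear, pin, shaft, spacer}
8. base_plate@(0, 0, -2) [-y clear] — {base_plate, bushing, cap, flange, gear, pin, shaft, spacer}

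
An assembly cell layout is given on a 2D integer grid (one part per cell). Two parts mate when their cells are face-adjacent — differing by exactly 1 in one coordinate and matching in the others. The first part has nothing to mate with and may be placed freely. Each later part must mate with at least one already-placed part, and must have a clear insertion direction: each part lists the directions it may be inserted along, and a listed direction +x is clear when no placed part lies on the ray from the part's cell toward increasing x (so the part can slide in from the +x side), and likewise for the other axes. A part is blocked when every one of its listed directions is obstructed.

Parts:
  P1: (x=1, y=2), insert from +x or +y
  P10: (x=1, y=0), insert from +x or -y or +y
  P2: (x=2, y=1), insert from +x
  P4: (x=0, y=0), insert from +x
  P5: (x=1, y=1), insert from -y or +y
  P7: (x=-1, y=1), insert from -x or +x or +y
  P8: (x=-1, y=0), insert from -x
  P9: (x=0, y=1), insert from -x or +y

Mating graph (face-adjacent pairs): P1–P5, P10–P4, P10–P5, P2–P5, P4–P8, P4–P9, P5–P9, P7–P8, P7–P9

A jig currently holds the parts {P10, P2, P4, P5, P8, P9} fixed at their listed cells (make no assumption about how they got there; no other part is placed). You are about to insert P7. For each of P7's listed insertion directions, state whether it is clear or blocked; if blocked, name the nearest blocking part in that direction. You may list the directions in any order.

+x: blocked by P9; +y: clear; -x: clear

-x: ray from P7(-1, 1) has no placed part ⇒ clear
+x: nearest on ray is P9@(0, 1) ⇒ blocked
+y: ray from P7(-1, 1) has no placed part ⇒ clear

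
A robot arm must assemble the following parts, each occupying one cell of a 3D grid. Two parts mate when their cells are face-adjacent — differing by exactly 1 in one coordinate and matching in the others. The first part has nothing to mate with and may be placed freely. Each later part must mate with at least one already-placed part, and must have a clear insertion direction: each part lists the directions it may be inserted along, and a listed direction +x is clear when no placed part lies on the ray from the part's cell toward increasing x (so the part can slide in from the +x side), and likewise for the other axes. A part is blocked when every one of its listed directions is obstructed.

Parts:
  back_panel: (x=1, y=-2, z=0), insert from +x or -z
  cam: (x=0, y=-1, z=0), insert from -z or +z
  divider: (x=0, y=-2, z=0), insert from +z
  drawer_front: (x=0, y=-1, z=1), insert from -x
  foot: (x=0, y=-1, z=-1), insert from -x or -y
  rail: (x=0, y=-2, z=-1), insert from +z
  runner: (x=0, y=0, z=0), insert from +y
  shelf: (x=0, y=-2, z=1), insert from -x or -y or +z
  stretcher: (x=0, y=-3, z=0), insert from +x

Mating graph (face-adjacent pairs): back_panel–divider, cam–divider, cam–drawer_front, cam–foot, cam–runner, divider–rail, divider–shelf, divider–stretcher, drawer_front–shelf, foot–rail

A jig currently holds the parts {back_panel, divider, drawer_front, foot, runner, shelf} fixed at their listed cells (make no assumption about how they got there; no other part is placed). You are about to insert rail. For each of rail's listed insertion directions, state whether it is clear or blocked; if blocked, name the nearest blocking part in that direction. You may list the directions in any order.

+z: blocked by divider

+z: nearest on ray is divider@(0, -2, 0) ⇒ blocked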